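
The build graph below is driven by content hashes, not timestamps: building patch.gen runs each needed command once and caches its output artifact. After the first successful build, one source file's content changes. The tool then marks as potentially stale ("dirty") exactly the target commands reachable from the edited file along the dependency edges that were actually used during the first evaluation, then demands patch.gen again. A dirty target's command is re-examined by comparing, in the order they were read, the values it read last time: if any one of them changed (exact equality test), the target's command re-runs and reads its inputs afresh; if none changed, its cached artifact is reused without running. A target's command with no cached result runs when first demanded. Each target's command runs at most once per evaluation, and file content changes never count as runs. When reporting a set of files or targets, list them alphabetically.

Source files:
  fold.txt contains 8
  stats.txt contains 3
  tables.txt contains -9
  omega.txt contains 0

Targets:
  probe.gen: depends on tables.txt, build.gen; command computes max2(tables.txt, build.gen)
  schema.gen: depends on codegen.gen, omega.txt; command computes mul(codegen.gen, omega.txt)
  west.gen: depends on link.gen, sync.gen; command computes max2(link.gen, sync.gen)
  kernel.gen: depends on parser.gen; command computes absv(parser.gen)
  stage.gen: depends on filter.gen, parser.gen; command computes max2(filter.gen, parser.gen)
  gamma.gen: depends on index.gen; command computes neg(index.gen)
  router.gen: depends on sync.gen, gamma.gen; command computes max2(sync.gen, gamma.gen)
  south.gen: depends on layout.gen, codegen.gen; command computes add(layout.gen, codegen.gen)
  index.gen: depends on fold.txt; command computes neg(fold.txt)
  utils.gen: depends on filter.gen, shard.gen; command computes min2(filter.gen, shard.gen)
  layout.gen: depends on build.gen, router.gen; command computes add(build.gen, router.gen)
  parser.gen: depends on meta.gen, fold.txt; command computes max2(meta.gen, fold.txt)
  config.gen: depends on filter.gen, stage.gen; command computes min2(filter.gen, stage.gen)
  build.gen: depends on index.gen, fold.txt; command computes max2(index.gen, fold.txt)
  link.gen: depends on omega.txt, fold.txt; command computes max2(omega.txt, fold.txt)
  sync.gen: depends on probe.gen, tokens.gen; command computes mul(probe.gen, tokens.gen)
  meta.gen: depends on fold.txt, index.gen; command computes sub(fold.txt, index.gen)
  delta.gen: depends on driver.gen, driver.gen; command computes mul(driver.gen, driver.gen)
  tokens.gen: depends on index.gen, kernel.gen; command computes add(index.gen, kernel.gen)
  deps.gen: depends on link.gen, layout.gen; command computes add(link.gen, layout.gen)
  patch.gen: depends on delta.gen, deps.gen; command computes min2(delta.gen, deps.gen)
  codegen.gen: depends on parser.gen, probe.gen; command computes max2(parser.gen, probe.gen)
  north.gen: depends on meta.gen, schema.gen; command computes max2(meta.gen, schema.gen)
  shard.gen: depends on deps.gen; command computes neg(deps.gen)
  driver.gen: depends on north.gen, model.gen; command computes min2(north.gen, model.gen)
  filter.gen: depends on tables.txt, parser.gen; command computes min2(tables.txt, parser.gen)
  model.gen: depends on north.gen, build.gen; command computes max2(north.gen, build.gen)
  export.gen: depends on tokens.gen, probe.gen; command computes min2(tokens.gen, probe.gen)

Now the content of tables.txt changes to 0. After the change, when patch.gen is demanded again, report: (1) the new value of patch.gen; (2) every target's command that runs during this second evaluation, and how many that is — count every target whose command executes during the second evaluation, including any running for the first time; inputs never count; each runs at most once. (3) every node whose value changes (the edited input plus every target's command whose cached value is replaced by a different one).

patch.gen now evaluates to 80.
Run set: probe.gen (1 run).
Changed values: tables.txt.
The important point: probe.gen recomputes to an identical value, and the output ends up unchanged.

Initial pass — values computed on the first demand:
  index.gen = neg(8) = -8
  build.gen = max2(-8, 8) = 8
  gamma.gen = neg(-8) = 8
  link.gen = max2(0, 8) = 8
  meta.gen = sub(8, -8) = 16
  parser.gen = max2(16, 8) = 16
  kernel.gen = absv(16) = 16
  probe.gen = max2(-9, 8) = 8
  codegen.gen = max2(16, 8) = 16
  schema.gen = mul(16, 0) = 0
  north.gen = max2(16, 0) = 16
  model.gen = max2(16, 8) = 16
  driver.gen = min2(16, 16) = 16
  delta.gen = mul(16, 16) = 256
  tokens.gen = add(-8, 16) = 8
  sync.gen = mul(8, 8) = 64
  router.gen = max2(64, 8) = 64
  layout.gen = add(8, 64) = 72
  deps.gen = add(8, 72) = 80
  patch.gen = min2(256, 80) = 80

Second demand — change propagation:
  probe.gen: re-runs because tables.txt -9->0; new result 8 (unchanged).
  codegen.gen: re-examined; everything it read last time is the same (parser.gen unchanged, probe.gen unchanged) — cache 16 kept, no run.
  schema.gen: re-examined; everything it read last time is the same (codegen.gen unchanged, omega.txt unchanged) — cache 0 kept, no run.
  north.gen: re-examined; everything it read last time is the same (meta.gen unchanged, schema.gen unchanged) — cache 16 kept, no run.
  model.gen: re-examined; everything it read last time is the same (north.gen unchanged, build.gen unchanged) — cache 16 kept, no run.
  driver.gen: re-examined; everything it read last time is the same (north.gen unchanged, model.gen unchanged) — cache 16 kept, no run.
  delta.gen: re-examined; everything it read last time is the same (driver.gen unchanged, driver.gen unchanged) — cache 256 kept, no run.
  sync.gen: re-examined; everything it read last time is the same (probe.gen unchanged, tokens.gen unchanged) — cache 64 kept, no run.
  router.gen: re-examined; everything it read last time is the same (sync.gen unchanged, gamma.gen unchanged) — cache 64 kept, no run.
  layout.gen: re-examined; everything it read last time is the same (build.gen unchanged, router.gen unchanged) — cache 72 kept, no run.
  deps.gen: re-examined; everything it read last time is the same (link.gen unchanged, layout.gen unchanged) — cache 80 kept, no run.
  patch.gen: re-examined; everything it read last time is the same (delta.gen unchanged, deps.gen unchanged) — cache 80 kept, no run.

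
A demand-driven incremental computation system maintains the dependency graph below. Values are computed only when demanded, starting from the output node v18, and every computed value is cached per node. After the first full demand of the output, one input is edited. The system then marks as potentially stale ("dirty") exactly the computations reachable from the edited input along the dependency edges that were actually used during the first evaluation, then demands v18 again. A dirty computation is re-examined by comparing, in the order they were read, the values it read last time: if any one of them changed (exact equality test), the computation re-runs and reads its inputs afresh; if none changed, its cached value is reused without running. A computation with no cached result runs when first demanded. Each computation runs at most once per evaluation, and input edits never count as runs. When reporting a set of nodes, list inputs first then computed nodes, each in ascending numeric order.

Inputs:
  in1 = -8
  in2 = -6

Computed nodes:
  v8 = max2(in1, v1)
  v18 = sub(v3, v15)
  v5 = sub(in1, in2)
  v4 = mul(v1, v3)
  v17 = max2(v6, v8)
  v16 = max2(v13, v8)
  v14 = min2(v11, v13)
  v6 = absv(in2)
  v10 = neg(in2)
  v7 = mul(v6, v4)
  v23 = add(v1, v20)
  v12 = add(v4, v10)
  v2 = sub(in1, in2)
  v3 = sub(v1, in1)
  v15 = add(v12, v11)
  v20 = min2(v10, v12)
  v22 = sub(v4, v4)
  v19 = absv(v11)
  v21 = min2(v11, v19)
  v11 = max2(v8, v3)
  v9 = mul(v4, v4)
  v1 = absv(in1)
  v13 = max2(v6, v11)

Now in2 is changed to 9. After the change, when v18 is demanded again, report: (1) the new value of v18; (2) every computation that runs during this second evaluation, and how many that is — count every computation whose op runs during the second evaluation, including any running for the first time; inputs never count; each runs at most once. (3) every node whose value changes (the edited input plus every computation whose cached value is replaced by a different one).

New value of v18: -119.
Computations that run: v10, v12, v15, v18 — 4 in total.
Values that change: in2, v10, v12, v15, v18.

First evaluation (everything demanded from the output):
  v1 = absv(-8) = 8
  v3 = sub(8, -8) = 16
  v4 = mul(8, 16) = 128
  v8 = max2(-8, 8) = 8
  v10 = neg(-6) = 6
  v11 = max2(8, 16) = 16
  v12 = add(128, 6) = 134
  v15 = add(134, 16) = 150
  v18 = sub(16, 150) = -134

Propagation after the edit:
  v10: runs — in2 -6->9; result -9.
  v12: runs — v10 6->-9; result 119.
  v15: runs — v12 134->119; result 135.
  v18: runs — v15 150->135; result -119.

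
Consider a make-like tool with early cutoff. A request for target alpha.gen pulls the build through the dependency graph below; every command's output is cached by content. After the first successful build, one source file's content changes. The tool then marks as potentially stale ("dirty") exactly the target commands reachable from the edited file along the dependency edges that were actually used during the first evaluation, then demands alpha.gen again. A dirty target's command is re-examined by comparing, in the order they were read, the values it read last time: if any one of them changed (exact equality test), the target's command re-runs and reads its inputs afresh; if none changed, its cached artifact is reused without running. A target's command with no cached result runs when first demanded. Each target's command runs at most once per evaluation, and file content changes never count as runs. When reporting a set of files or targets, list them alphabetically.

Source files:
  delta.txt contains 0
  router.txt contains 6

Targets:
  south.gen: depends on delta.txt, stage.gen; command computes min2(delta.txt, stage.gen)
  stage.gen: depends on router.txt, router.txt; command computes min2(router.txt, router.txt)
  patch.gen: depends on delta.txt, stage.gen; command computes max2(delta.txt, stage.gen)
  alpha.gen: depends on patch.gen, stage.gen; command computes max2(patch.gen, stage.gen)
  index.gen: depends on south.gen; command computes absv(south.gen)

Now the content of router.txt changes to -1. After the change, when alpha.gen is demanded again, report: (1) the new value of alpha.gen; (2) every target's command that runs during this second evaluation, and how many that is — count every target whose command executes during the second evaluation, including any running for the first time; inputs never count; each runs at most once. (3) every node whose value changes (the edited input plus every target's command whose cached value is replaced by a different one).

Demanding alpha.gen again yields 0.
3 target commands run: alpha.gen, patch.gen, stage.gen.
The nodes whose values change: alpha.gen, patch.gen, router.txt, stage.gen.

First demand of the output computes:
  stage.gen = min2(6, 6) = 6
  patch.gen = max2(0, 6) = 6
  alpha.gen = max2(6, 6) = 6

After the edit, cleaning proceeds:
  stage.gen: a read changed (router.txt 6->-1; router.txt 6->-1) — executes, giving -1.
  patch.gen: a read changed (stage.gen 6->-1) — executes, giving 0.
  alpha.gen: a read changed (patch.gen 6->0; stage.gen 6->-1) — executes, giving 0.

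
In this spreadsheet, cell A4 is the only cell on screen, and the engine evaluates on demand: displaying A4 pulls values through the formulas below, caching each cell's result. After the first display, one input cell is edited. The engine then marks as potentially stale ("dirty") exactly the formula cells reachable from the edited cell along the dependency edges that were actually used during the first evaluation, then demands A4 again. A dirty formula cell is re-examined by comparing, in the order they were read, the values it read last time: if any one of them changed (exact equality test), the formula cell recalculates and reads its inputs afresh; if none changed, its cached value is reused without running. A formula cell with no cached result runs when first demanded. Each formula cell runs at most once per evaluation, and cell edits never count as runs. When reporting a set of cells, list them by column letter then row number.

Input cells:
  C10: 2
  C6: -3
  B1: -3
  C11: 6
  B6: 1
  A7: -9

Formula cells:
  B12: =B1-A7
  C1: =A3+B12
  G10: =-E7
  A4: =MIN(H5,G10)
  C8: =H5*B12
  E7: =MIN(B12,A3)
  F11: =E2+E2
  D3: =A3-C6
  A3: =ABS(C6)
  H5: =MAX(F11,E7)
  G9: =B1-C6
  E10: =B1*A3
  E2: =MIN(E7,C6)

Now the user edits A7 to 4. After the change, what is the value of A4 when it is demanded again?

Initial pass — values computed on the first demand:
  A3 = ABS(-3) = 3
  B12 = -3 - -9 = 6
  E7 = MIN(6, 3) = 3
  E2 = MIN(3, -3) = -3
  F11 = -3 + -3 = -6
  G10 = -(3) = -3
  H5 = MAX(-6, 3) = 3
  A4 = MIN(3, -3) = -3

Second demand — change propagation:
  B12: re-runs because A7 -9->4; new result -7.
  E7: re-runs because B12 6->-7; new result -7.
  E2: re-runs because E7 3->-7; new result -7.
  F11: re-runs because E2 -3->-7; E2 -3->-7; new result -14.
  G10: re-runs because E7 3->-7; new result 7.
  H5: re-runs because F11 -6->-14; E7 3->-7; new result -7.
  A4: re-runs because H5 3->-7; G10 -3->7; new result -7.

A4 now evaluates to -7.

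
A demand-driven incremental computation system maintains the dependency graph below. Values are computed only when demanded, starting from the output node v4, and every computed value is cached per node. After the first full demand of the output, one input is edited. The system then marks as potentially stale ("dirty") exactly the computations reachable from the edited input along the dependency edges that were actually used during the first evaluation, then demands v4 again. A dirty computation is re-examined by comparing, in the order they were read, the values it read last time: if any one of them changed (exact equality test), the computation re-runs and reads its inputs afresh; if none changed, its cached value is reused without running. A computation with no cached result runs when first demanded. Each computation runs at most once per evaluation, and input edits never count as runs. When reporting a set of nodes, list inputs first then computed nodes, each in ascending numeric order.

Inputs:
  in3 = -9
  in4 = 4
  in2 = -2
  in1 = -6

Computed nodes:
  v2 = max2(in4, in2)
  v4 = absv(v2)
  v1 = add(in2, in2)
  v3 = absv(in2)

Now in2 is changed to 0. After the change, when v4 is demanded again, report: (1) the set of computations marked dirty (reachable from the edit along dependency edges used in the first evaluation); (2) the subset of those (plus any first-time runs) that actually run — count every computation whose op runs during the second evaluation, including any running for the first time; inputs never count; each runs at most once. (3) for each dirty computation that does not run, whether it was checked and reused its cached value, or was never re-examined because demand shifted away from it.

Marked dirty: v2, v4.
Computations that run: v2 — 1 in total.
Checked but reused from cache: v4.
Key observation: the change is absorbed at v2 — it re-runs but produces the same value, and the output's value is unchanged.

First evaluation (everything demanded from the output):
  v2 = max2(4, -2) = 4
  v4 = absv(4) = 4

Propagation after the edit:
  v2: runs — in2 -2->0; result 4 (same value as before).
  v4: checked — values it read are unchanged (v2 unchanged); reused cached 4 without running.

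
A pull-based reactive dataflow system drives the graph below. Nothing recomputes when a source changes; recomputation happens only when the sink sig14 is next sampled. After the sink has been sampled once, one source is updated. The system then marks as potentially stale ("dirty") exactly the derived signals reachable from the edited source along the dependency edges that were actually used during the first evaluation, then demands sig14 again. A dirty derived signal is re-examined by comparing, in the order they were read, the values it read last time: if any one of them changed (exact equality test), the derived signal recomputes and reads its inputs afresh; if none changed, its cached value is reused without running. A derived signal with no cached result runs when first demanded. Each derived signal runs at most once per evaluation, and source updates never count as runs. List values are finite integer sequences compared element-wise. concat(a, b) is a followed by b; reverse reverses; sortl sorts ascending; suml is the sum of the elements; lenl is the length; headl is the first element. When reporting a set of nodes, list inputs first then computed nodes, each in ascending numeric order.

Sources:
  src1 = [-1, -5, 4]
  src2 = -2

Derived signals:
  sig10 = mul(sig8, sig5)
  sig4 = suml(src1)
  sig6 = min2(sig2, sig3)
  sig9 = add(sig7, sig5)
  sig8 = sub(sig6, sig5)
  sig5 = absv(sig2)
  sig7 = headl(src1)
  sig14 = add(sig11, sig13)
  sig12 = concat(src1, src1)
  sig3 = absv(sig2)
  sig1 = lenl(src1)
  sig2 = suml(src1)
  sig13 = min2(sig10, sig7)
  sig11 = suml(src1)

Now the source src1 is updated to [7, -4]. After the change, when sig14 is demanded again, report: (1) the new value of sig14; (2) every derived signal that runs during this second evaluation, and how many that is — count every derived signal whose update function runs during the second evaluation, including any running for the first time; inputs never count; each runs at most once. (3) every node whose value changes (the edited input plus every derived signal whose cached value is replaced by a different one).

First evaluation (everything demanded from the output):
  sig2 = suml([-1, -5, 4]) = -2
  sig3 = absv(-2) = 2
  sig5 = absv(-2) = 2
  sig6 = min2(-2, 2) = -2
  sig7 = headl([-1, -5, 4]) = -1
  sig8 = sub(-2, 2) = -4
  sig10 = mul(-4, 2) = -8
  sig11 = suml([-1, -5, 4]) = -2
  sig13 = min2(-8, -1) = -8
  sig14 = add(-2, -8) = -10

Propagation after the edit:
  sig2: runs — src1 [-1, -5, 4]->[7, -4]; result 3.
  sig3: runs — sig2 -2->3; result 3.
  sig5: runs — sig2 -2->3; result 3.
  sig6: runs — sig2 -2->3; sig3 2->3; result 3.
  sig7: runs — src1 [-1, -5, 4]->[7, -4]; result 7.
  sig8: runs — sig6 -2->3; sig5 2->3; result 0.
  sig10: runs — sig8 -4->0; sig5 2->3; result 0.
  sig11: runs — src1 [-1, -5, 4]->[7, -4]; result 3.
  sig13: runs — sig10 -8->0; sig7 -1->7; result 0.
  sig14: runs — sig11 -2->3; sig13 -8->0; result 3.

New value of sig14: 3.
Derived signals that run: sig2, sig3, sig5, sig6, sig7, sig8, sig10, sig11, sig13, sig14 — 10 in total.
Values that change: src1, sig2, sig3, sig5, sig6, sig7, sig8, sig10, sig11, sig13, sig14.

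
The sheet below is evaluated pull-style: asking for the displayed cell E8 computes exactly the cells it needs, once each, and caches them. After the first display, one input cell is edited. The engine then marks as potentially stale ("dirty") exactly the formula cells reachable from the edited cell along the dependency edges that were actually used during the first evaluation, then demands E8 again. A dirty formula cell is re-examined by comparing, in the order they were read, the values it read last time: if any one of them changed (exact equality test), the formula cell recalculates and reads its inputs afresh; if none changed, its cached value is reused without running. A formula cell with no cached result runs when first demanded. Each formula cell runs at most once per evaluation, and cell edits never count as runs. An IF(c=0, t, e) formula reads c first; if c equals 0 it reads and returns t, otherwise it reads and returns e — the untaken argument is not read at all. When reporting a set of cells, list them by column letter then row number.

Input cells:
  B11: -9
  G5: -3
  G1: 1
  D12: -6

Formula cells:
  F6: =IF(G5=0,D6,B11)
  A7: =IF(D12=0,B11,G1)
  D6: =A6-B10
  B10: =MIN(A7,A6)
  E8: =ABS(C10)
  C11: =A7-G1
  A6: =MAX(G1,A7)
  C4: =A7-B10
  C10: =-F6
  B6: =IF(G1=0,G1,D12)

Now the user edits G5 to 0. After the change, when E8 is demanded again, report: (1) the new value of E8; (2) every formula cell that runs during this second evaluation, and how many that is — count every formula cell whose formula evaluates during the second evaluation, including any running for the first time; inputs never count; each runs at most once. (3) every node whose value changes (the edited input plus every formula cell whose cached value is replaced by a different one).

Demanding E8 again yields 0.
7 formula cells run: A6, A7, B10, C10, D6, E8, F6.
The nodes whose values change: C10, E8, F6, G5.
Note the branch switch — A6, A7, B10, D6 had no cache and run now for the first time.

First demand of the output computes:
  F6 = IF(G5=0: G5=-3 -> else branch B11) = -9
  C10 = -(-9) = 9
  E8 = ABS(9) = 9

After the edit, cleaning proceeds:
  A7: had never run; runs now, result 1.
  A6: had never run; runs now, result 1.
  B10: had never run; runs now, result 1.
  D6: had never run; runs now, result 0.
  F6: a read changed (G5 -3->0) — executes, giving 0.
  C10: a read changed (F6 -9->0) — executes, giving 0.
  E8: a read changed (C10 9->0) — executes, giving 0.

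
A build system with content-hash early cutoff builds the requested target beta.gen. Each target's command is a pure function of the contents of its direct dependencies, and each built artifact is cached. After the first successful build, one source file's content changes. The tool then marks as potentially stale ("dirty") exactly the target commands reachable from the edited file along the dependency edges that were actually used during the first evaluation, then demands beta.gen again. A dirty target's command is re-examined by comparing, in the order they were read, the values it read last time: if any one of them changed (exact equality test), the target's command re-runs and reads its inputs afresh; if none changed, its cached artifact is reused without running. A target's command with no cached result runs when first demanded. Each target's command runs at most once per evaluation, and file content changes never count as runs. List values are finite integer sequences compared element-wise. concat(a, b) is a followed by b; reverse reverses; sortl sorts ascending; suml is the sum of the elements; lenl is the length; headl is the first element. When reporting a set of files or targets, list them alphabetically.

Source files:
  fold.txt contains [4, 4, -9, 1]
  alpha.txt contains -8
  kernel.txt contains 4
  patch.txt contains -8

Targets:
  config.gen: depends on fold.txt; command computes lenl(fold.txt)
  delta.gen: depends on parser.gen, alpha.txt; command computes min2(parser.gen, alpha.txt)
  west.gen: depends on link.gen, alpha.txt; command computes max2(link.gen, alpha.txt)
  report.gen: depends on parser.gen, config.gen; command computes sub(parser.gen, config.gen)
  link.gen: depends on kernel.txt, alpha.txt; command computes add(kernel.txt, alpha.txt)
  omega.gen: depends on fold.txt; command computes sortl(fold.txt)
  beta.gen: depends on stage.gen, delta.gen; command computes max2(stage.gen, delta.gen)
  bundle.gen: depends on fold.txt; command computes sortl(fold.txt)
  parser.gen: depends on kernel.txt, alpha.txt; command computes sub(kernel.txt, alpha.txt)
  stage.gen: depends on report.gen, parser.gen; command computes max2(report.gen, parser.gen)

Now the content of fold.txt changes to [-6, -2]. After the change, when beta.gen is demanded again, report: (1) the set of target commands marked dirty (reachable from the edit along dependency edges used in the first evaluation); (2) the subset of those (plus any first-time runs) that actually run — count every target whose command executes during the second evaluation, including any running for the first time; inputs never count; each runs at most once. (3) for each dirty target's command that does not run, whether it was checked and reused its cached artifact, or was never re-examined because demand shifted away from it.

Marked dirty: beta.gen, config.gen, report.gen, stage.gen.
Target commands that run: config.gen, report.gen, stage.gen — 3 in total.
Checked but reused from cache: beta.gen.
Key observation: the change is absorbed at stage.gen — it re-runs but produces the same value, and the output's value is unchanged.

First evaluation (everything demanded from the output):
  config.gen = lenl([4, 4, -9, 1]) = 4
  parser.gen = sub(4, -8) = 12
  delta.gen = min2(12, -8) = -8
  report.gen = sub(12, 4) = 8
  stage.gen = max2(8, 12) = 12
  beta.gen = max2(12, -8) = 12

Propagation after the edit:
  config.gen: runs — fold.txt [4, 4, -9, 1]->[-6, -2]; result 2.
  report.gen: runs — config.gen 4->2; result 10.
  stage.gen: runs — report.gen 8->10; result 12 (same value as before).
  beta.gen: checked — values it read are unchanged (stage.gen unchanged, delta.gen unchanged); reused cached 12 without running.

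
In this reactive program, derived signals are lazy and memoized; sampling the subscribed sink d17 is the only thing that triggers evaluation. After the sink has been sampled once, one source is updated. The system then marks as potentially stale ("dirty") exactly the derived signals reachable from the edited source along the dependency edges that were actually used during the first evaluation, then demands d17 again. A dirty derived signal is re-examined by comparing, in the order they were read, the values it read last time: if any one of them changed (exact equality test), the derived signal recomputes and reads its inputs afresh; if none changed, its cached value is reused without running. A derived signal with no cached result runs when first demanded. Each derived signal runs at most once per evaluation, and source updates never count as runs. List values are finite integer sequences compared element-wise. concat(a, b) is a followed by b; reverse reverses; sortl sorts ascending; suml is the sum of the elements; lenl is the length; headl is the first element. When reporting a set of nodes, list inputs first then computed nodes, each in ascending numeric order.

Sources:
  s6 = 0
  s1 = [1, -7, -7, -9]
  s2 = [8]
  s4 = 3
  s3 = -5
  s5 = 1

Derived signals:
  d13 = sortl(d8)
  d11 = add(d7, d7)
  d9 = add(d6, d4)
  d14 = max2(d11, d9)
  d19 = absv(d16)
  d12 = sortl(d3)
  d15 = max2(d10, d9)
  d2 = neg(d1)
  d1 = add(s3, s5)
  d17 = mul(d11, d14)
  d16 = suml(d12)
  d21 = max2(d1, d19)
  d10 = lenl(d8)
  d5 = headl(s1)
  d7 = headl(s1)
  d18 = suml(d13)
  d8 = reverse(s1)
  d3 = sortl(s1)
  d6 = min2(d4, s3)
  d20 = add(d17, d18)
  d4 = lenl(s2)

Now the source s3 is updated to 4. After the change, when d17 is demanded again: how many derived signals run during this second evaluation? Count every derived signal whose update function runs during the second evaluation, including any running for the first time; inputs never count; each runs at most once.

First demand of the output computes:
  d4 = lenl([8]) = 1
  d6 = min2(1, -5) = -5
  d7 = headl([1, -7, -7, -9]) = 1
  d9 = add(-5, 1) = -4
  d11 = add(1, 1) = 2
  d14 = max2(2, -4) = 2
  d17 = mul(2, 2) = 4

After the edit, cleaning proceeds:
  d6: a read changed (s3 -5->4) — executes, giving 1.
  d9: a read changed (d6 -5->1) — executes, giving 2.
  d14: a read changed (d9 -4->2) — executes, giving 2 — identical to its old value.
  d17: dirty, but its reads are unchanged (d11 unchanged, d14 unchanged); cached 4 stands.

Note the absorption at d14: it re-runs yet its value is the same, leaving the output's value untouched.

3 derived signals run: d6, d9, d14.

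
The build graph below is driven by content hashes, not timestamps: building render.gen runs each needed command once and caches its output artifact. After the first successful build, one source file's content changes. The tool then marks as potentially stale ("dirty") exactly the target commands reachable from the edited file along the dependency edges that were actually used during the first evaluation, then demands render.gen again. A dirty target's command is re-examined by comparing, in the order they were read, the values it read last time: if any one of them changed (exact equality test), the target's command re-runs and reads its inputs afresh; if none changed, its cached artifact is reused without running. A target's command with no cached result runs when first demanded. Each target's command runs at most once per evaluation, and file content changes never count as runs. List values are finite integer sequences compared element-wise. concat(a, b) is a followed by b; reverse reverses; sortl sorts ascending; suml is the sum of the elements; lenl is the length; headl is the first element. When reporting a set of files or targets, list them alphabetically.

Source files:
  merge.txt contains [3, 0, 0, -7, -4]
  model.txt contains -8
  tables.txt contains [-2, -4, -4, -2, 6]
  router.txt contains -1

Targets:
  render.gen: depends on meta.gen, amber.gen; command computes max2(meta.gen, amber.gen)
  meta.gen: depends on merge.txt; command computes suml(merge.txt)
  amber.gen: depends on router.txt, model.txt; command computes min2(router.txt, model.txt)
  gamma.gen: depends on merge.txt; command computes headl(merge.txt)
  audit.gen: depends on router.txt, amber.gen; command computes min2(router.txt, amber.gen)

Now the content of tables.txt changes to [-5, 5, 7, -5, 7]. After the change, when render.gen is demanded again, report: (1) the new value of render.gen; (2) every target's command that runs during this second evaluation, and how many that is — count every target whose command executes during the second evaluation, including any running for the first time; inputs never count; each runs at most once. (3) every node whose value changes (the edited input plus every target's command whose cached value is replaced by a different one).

render.gen now evaluates to -8.
Run set: none (0 run).
Changed values: tables.txt.
The important point: nothing the output needs ever reads tables.txt, so the edit is invisible to it.

Initial pass — values computed on the first demand:
  amber.gen = min2(-1, -8) = -8
  meta.gen = suml([3, 0, 0, -7, -4]) = -8
  render.gen = max2(-8, -8) = -8

Second demand — change propagation:
  no demanded computation ever read tables.txt, so the edit dirties nothing and nothing runs.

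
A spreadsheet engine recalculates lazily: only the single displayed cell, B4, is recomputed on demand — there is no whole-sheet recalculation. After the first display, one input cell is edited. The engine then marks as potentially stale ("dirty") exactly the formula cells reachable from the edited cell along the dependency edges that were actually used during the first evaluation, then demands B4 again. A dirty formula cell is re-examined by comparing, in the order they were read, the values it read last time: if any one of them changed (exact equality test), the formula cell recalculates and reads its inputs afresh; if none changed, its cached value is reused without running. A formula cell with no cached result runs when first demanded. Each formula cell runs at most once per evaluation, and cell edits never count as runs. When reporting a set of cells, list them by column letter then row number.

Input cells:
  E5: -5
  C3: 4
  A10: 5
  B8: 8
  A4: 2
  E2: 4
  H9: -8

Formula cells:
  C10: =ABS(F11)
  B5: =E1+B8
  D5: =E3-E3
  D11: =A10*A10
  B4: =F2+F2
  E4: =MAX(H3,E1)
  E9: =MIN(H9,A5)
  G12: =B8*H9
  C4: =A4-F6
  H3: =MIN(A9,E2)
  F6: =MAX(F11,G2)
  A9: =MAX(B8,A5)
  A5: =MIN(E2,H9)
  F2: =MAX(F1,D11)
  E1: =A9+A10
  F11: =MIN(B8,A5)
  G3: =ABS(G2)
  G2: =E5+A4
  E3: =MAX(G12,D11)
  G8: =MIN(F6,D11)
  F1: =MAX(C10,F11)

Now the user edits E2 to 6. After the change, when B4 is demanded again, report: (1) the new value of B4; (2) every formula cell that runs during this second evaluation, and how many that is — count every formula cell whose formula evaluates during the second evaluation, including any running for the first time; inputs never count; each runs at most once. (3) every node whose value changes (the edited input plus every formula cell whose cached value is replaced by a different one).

New value of B4: 50.
Formula cells that run: A5 — 1 in total.
Values that change: E2.
Key observation: the change is absorbed at A5 — it re-runs but produces the same value, and the output's value is unchanged.

First evaluation (everything demanded from the output):
  A5 = MIN(4, -8) = -8
  D11 = 5 * 5 = 25
  F11 = MIN(8, -8) = -8
  C10 = ABS(-8) = 8
  F1 = MAX(8, -8) = 8
  F2 = MAX(8, 25) = 25
  B4 = 25 + 25 = 50

Propagation after the edit:
  A5: runs — E2 4->6; result -8 (same value as before).
  F11: checked — values it read are unchanged (B8 unchanged, A5 unchanged); reused cached -8 without running.
  C10: checked — values it read are unchanged (F11 unchanged); reused cached 8 without running.
  F1: checked — values it read are unchanged (C10 unchanged, F11 unchanged); reused cached 8 without running.
  F2: checked — values it read are unchanged (F1 unchanged, D11 unchanged); reused cached 25 without running.
  B4: checked — values it read are unchanged (F2 unchanged, F2 unchanged); reused cached 50 without running.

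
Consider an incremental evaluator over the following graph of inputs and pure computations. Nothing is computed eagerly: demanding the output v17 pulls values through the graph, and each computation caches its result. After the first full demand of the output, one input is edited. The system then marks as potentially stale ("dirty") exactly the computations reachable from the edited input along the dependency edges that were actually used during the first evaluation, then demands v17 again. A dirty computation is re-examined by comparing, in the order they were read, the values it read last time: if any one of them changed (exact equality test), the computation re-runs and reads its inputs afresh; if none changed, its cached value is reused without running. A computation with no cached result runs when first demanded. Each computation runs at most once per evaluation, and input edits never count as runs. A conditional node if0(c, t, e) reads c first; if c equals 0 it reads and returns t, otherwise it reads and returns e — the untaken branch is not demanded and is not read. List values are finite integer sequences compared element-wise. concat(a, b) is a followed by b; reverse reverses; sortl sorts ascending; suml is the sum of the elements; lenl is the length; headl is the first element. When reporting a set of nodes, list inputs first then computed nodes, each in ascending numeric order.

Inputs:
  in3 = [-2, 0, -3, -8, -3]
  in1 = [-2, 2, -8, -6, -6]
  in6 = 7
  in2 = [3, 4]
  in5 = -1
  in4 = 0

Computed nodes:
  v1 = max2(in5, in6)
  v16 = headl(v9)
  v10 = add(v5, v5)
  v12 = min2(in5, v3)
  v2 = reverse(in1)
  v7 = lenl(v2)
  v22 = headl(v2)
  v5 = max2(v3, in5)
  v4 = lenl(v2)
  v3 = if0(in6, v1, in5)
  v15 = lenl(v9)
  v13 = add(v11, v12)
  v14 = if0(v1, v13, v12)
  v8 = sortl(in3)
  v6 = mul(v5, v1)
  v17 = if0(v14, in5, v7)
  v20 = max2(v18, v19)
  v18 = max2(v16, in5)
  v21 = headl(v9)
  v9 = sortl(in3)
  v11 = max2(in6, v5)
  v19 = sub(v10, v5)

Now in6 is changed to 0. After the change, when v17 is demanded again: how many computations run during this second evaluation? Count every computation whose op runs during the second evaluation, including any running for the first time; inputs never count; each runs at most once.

Run set: v1, v3, v5, v11, v12, v13, v14 (7 run).
The important point: the flipped condition pulls in fresh nodes; v5, v11, v13 run for the first time.

Initial pass — values computed on the first demand:
  v1 = max2(-1, 7) = 7
  v2 = reverse([-2, 2, -8, -6, -6]) = [-6, -6, -8, 2, -2]
  v3 = if0(in6=7 -> else branch in5) = -1
  v7 = lenl([-6, -6, -8, 2, -2]) = 5
  v12 = min2(-1, -1) = -1
  v14 = if0(v1=7 -> else branch v12) = -1
  v17 = if0(v14=-1 -> else branch v7) = 5

Second demand — change propagation:
  v1: re-runs because in6 7->0; new result 0.
  v3: re-runs because in6 7->0; new result 0.
  v5: newly demanded (no cache) — executes and yields 0.
  v11: newly demanded (no cache) — executes and yields 0.
  v12: re-runs because v3 -1->0; new result -1 (unchanged).
  v13: newly demanded (no cache) — executes and yields -1.
  v14: re-runs because v1 7->0; new result -1 (unchanged).
  v17: re-examined; everything it read last time is the same (v14 unchanged, v7 unchanged) — cache 5 kept, no run.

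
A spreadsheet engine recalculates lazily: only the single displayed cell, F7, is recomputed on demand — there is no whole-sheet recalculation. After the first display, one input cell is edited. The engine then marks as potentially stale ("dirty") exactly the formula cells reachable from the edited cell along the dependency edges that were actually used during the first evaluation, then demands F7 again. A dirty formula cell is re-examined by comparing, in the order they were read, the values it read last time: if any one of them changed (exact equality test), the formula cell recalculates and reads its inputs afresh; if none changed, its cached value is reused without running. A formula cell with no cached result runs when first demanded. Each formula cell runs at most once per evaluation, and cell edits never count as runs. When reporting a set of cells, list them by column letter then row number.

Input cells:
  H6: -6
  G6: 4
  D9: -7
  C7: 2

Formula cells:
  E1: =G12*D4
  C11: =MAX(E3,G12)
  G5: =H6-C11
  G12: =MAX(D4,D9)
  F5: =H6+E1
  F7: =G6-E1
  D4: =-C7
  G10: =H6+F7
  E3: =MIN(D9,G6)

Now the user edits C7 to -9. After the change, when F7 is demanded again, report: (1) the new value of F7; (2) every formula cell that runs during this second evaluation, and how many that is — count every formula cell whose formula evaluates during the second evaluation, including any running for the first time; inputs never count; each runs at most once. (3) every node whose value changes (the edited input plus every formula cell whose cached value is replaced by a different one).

New value of F7: -77.
Formula cells that run: D4, E1, F7, G12 — 4 in total.
Values that change: C7, D4, E1, F7, G12.

First evaluation (everything demanded from the output):
  D4 = -(2) = -2
  G12 = MAX(-2, -7) = -2
  E1 = -2 * -2 = 4
  F7 = 4 - 4 = 0

Propagation after the edit:
  D4: runs — C7 2->-9; result 9.
  G12: runs — D4 -2->9; result 9.
  E1: runs — G12 -2->9; D4 -2->9; result 81.
  F7: runs — E1 4->81; result -77.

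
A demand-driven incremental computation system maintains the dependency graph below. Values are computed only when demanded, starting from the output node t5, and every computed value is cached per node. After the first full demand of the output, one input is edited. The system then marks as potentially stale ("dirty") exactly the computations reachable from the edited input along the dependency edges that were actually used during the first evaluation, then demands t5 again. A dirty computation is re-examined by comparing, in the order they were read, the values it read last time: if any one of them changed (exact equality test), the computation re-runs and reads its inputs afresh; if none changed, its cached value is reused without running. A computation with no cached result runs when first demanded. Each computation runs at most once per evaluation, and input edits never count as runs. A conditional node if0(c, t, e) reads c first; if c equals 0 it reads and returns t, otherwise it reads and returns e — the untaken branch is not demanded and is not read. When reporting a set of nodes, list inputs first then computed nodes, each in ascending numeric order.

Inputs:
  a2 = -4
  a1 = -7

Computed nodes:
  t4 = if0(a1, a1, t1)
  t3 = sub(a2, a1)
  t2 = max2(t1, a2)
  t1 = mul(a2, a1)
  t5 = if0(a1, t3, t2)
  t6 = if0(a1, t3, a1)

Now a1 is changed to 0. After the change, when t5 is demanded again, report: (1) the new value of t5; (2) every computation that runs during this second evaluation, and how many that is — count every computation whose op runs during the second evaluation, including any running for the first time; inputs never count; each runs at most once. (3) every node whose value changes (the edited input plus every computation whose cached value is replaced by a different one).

New value of t5: -4.
Computations that run: t3, t5 — 2 in total.
Values that change: a1, t5.
Key observation: a condition flipped, so demand moved to the other branch — t1, t2 are never re-examined.

First evaluation (everything demanded from the output):
  t1 = mul(-4, -7) = 28
  t2 = max2(28, -4) = 28
  t5 = if0(a1=-7 -> else branch t2) = 28

Propagation after the edit:
  t1: marked dirty but never re-examined — demand shifted away from it.
  t2: marked dirty but never re-examined — demand shifted away from it.
  t3: demanded for the first time — runs, produces -4.
  t5: runs — a1 -7->0; result -4.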